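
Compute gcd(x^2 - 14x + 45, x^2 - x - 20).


Factor each:
  x^2 - 14x + 45 = (x - 5)(x - 9)
  x^2 - x - 20 = (x - 5)(x + 4)
Common monic factor: x - 5


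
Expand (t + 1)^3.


Expand (t + 1)^3 by repeated multiplication:
  (t + 1)^2 = t^2 + 2t + 1
= t^3 + 3t^2 + 3t + 1


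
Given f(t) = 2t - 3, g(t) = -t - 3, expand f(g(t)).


Substitute g(t) into f:
f(g(t)) = 2*(-t - 3) + (-3)
Expand and combine: -2t - 9


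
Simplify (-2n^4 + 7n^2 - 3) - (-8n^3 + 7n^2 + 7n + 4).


Distribute the minus sign:
  (-2n^4 + 7n^2 - 3)
- (-8n^3 + 7n^2 + 7n + 4)
Negate second polynomial: 8n^3 - 7n^2 - 7n - 4
Add: -2n^4 + 8n^3 - 7n - 7


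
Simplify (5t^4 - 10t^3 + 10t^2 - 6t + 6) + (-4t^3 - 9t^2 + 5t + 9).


Align terms by degree and add:
  5t^4 - 10t^3 + 10t^2 - 6t + 6
  -4t^3 - 9t^2 + 5t + 9
= 5t^4 - 14t^3 + t^2 - t + 15


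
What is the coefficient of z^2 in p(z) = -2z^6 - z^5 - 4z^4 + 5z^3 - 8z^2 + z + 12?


Read off the coefficient of z^2: -8


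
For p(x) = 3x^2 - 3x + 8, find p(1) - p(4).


p(1) = 8
p(4) = 44
p(1) - p(4) = 8 - 44 = -36


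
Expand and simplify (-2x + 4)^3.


Expand (-2x + 4)^3 by repeated multiplication:
  (-2x + 4)^2 = 4x^2 - 16x + 16
= -8x^3 + 48x^2 - 96x + 64


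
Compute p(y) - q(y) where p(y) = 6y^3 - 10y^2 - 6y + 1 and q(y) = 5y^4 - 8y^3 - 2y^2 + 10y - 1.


Distribute the minus sign:
  (6y^3 - 10y^2 - 6y + 1)
- (5y^4 - 8y^3 - 2y^2 + 10y - 1)
Negate second polynomial: -5y^4 + 8y^3 + 2y^2 - 10y + 1
Add: -5y^4 + 14y^3 - 8y^2 - 16y + 2


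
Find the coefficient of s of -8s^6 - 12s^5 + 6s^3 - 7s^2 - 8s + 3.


Read off the coefficient of s: -8


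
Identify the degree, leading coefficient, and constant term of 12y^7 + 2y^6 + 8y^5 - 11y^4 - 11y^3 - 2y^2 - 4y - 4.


Highest power of y is 7, with coefficient 12. Constant term is -4.
Degree = 7, leading coefficient = 12, constant term = -4


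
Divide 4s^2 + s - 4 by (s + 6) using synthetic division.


Synthetic division with c = -6. Coefficients: 4, 1, -4
Bring down 4.
  4 * -6 = -24; -24 + 1 = -23
  -23 * -6 = 138; 138 - 4 = 134
Quotient: 4s - 23, Remainder: 134


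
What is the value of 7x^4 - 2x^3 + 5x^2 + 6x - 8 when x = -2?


Using direct substitution:
  7 * (-2)^4 = 112
  -2 * (-2)^3 = 16
  5 * (-2)^2 = 20
  6 * (-2)^1 = -12
  constant: -8
Sum = 112 + 16 + 20 - 12 - 8 = 128


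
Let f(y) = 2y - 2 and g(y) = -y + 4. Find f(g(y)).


Substitute g(y) into f:
f(g(y)) = 2*(-y + 4) + (-2)
Expand and combine: -2y + 6


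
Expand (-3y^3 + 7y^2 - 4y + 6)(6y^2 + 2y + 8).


Distribute each term of the first polynomial:
  (-3y^3)(6y^2 + 2y + 8) = -18y^5 - 6y^4 - 24y^3
  (7y^2)(6y^2 + 2y + 8) = 42y^4 + 14y^3 + 56y^2
  (-4y)(6y^2 + 2y + 8) = -24y^3 - 8y^2 - 32y
  (6)(6y^2 + 2y + 8) = 36y^2 + 12y + 48
Sum: -18y^5 + 36y^4 - 34y^3 + 84y^2 - 20y + 48


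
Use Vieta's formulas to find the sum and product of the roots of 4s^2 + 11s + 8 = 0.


For as^2+bs+c=0: sum = -b/a, product = c/a.
a=4, b=11, c=8
Sum = -(11)/4 = -11/4
Product = (8)/4 = 2


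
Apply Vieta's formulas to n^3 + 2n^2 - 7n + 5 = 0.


Monic cubic n^3+bn^2+cn+d=0: sum=-b, pairwise sum=c, product=-d.
b=2, c=-7, d=5
r1+r2+r3 = -2
r1r2+r1r3+r2r3 = -7
r1r2r3 = -5


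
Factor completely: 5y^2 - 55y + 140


Roots satisfy r1 + r2 = -b/a = 11 and r1*r2 = c/a = 28.
So r1 = 4, r2 = 7.
5y^2 - 55y + 140 = 5(y - r1)(y - r2) = 5(y - 4)(y - 7)


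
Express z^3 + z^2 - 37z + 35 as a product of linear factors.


Try integer roots (divisors of 35). z=5: p(5)=0.
Divide out (z - 5): quotient is z^2 + 6z - 7.
Factor the quadratic: (z + 7)(z - 1)
Result: (z - 5)(z + 7)(z - 1)


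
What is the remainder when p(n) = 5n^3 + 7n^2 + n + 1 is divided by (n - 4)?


By the Remainder Theorem, the remainder equals p(4):
  5*(4)^3 = 320
  7*(4)^2 = 112
  1*(4)^1 = 4
  constant: 1
Sum: 320 + 112 + 4 + 1 = 437


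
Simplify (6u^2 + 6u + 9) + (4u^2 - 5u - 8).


Align terms by degree and add:
  6u^2 + 6u + 9
+ 4u^2 - 5u - 8
= 10u^2 + u + 1


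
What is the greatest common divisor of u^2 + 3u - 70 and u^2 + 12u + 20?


Factor each:
  u^2 + 3u - 70 = (u + 10)(u - 7)
  u^2 + 12u + 20 = (u + 10)(u + 2)
Common monic factor: u + 10


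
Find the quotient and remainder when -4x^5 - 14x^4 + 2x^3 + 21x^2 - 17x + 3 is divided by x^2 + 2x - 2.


(-4x^5 - 14x^4 + 2x^3 + 21x^2 - 17x + 3) / (x^2 + 2x - 2)
Step 1: -4x^3 * (x^2 + 2x - 2) = -4x^5 - 8x^4 + 8x^3; subtract.
Step 2: -6x^2 * (x^2 + 2x - 2) = -6x^4 - 12x^3 + 12x^2; subtract.
Step 3: 6x * (x^2 + 2x - 2) = 6x^3 + 12x^2 - 12x; subtract.
Step 4: -3 * (x^2 + 2x - 2) = -3x^2 - 6x + 6; subtract.
Quotient: -4x^3 - 6x^2 + 6x - 3, Remainder: x - 3


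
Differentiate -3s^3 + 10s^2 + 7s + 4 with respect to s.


Apply the power rule term by term:
  d/ds(-3s^3) = -9s^2
  d/ds(10s^2) = 20s
  d/ds(7s) = 7
  d/ds(4) = 0
p'(s) = -9s^2 + 20s + 7


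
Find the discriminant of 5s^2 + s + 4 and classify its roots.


D = b^2 - 4ac = (1)^2 - 4(5)(4) = 1 - 80 = -79
Since D < 0: two complex conjugate roots (no real roots)


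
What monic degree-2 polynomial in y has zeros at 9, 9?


p(y) = (y - 9)(y - 9)
Expand: y^2 - 18y + 81


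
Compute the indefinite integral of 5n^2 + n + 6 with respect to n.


Reverse power rule on each term:
  ∫ 5n^2 dn = (5/3)n^3
  ∫ n dn = (1/2)n^2
  ∫ 6 dn = 6n
F(n) = (5/3)n^3 + (1/2)n^2 + 6n + C


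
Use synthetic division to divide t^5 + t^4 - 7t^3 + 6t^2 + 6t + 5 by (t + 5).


Synthetic division with c = -5. Coefficients: 1, 1, -7, 6, 6, 5
Bring down 1.
  1 * -5 = -5; -5 + 1 = -4
  -4 * -5 = 20; 20 - 7 = 13
  13 * -5 = -65; -65 + 6 = -59
  -59 * -5 = 295; 295 + 6 = 301
  301 * -5 = -1505; -1505 + 5 = -1500
Quotient: t^4 - 4t^3 + 13t^2 - 59t + 301, Remainder: -1500


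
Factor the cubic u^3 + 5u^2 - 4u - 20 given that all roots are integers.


Try integer roots (divisors of -20). u=2: p(2)=0.
Divide out (u - 2): quotient is u^2 + 7u + 10.
Factor the quadratic: (u + 2)(u + 5)
Result: (u - 2)(u + 2)(u + 5)


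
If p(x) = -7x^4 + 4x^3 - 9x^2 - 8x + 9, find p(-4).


Using direct substitution:
  -7 * (-4)^4 = -1792
  4 * (-4)^3 = -256
  -9 * (-4)^2 = -144
  -8 * (-4)^1 = 32
  constant: 9
Sum = -1792 - 256 - 144 + 32 + 9 = -2151


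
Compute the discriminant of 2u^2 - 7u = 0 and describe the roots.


D = b^2 - 4ac = (-7)^2 - 4(2)(0) = 49 = 49
Since D > 0: two distinct rational roots


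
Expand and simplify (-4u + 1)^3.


Expand (-4u + 1)^3 by repeated multiplication:
  (-4u + 1)^2 = 16u^2 - 8u + 1
= -64u^3 + 48u^2 - 12u + 1


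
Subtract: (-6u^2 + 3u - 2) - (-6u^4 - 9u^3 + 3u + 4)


Distribute the minus sign:
  (-6u^2 + 3u - 2)
- (-6u^4 - 9u^3 + 3u + 4)
Negate second polynomial: 6u^4 + 9u^3 - 3u - 4
Add: 6u^4 + 9u^3 - 6u^2 - 6


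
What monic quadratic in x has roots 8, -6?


p(x) = (x - 8)(x + 6)
Expand: x^2 - 2x - 48


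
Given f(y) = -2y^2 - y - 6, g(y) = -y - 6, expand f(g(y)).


Substitute g(y) into f:
f(g(y)) = -2*(-y - 6)^2 + (-1)*(-y - 6) + (-6)
(-y - 6)^2 = y^2 + 12y + 36
Expand and combine: -2y^2 - 23y - 72


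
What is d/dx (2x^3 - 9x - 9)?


Apply the power rule term by term:
  d/dx(2x^3) = 6x^2
  d/dx(-9x) = -9
  d/dx(-9) = 0
p'(x) = 6x^2 - 9


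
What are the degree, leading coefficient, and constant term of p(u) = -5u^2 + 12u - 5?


Highest power of u is 2, with coefficient -5. Constant term is -5.
Degree = 2, leading coefficient = -5, constant term = -5


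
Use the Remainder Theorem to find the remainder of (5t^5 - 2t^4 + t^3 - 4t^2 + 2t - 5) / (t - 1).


By the Remainder Theorem, the remainder equals p(1):
  5*(1)^5 = 5
  -2*(1)^4 = -2
  1*(1)^3 = 1
  -4*(1)^2 = -4
  2*(1)^1 = 2
  constant: -5
Sum: 5 - 2 + 1 - 4 + 2 - 5 = -3


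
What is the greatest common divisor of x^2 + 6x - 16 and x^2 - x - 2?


Factor each:
  x^2 + 6x - 16 = (x - 2)(x + 8)
  x^2 - x - 2 = (x - 2)(x + 1)
Common monic factor: x - 2


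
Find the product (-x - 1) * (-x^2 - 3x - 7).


Distribute each term of the first polynomial:
  (-x)(-x^2 - 3x - 7) = x^3 + 3x^2 + 7x
  (-1)(-x^2 - 3x - 7) = x^2 + 3x + 7
Sum: x^3 + 4x^2 + 10x + 7


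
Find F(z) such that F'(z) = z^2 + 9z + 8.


Reverse power rule on each term:
  ∫ z^2 dz = (1/3)z^3
  ∫ 9z dz = (9/2)z^2
  ∫ 8 dz = 8z
F(z) = (1/3)z^3 + (9/2)z^2 + 8z + C


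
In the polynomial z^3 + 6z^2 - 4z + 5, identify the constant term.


Read off the constant term: 5


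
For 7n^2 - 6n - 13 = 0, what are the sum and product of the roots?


For an^2+bn+c=0: sum = -b/a, product = c/a.
a=7, b=-6, c=-13
Sum = -(-6)/7 = 6/7
Product = (-13)/7 = -13/7


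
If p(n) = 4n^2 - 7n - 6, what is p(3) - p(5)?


p(3) = 9
p(5) = 59
p(3) - p(5) = 9 - 59 = -50


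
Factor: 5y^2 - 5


Roots satisfy r1 + r2 = -b/a = 0 and r1*r2 = c/a = -1.
So r1 = 1, r2 = -1.
5y^2 - 5 = 5(y - r1)(y - r2) = 5(y - 1)(y + 1)


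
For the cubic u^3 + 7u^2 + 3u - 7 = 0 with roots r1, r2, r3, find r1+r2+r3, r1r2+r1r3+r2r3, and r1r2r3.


Monic cubic u^3+bu^2+cu+d=0: sum=-b, pairwise sum=c, product=-d.
b=7, c=3, d=-7
r1+r2+r3 = -7
r1r2+r1r3+r2r3 = 3
r1r2r3 = 7


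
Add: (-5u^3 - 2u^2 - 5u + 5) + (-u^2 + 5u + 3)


Align terms by degree and add:
  -5u^3 - 2u^2 - 5u + 5
  -u^2 + 5u + 3
= -5u^3 - 3u^2 + 8


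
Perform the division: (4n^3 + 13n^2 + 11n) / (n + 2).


(4n^3 + 13n^2 + 11n) / (n + 2)
Step 1: 4n^2 * (n + 2) = 4n^3 + 8n^2; subtract.
Step 2: 5n * (n + 2) = 5n^2 + 10n; subtract.
Step 3: 1 * (n + 2) = n + 2; subtract.
Quotient: 4n^2 + 5n + 1, Remainder: -2


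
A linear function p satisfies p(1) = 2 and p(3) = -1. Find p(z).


p(z) = mz + b. Using p(1)=2, p(3)=-1:
m = (2 + 1)/(1 - 3) = 3/-2 = -3/2
b = 2 - m*(1) = 2 + 3/2 = 7/2
p(z) = -(3/2)z + (7/2)


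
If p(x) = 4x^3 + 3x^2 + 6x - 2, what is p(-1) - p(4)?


p(-1) = -9
p(4) = 326
p(-1) - p(4) = -9 - 326 = -335


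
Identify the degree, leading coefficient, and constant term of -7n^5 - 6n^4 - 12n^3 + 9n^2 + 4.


Highest power of n is 5, with coefficient -7. Constant term is 4.
Degree = 5, leading coefficient = -7, constant term = 4


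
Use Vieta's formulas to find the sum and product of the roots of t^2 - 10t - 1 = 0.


For at^2+bt+c=0: sum = -b/a, product = c/a.
a=1, b=-10, c=-1
Sum = -(-10)/1 = 10
Product = (-1)/1 = -1


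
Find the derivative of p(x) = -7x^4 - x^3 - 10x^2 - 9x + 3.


Apply the power rule term by term:
  d/dx(-7x^4) = -28x^3
  d/dx(-x^3) = -3x^2
  d/dx(-10x^2) = -20x
  d/dx(-9x) = -9
  d/dx(3) = 0
p'(x) = -28x^3 - 3x^2 - 20x - 9


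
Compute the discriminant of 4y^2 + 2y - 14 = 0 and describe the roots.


D = b^2 - 4ac = (2)^2 - 4(4)(-14) = 4 + 224 = 228
Since D > 0: two distinct irrational roots


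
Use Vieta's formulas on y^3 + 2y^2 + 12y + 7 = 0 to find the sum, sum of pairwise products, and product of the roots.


Monic cubic y^3+by^2+cy+d=0: sum=-b, pairwise sum=c, product=-d.
b=2, c=12, d=7
r1+r2+r3 = -2
r1r2+r1r3+r2r3 = 12
r1r2r3 = -7


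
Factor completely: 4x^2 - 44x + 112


Roots satisfy r1 + r2 = -b/a = 11 and r1*r2 = c/a = 28.
So r1 = 7, r2 = 4.
4x^2 - 44x + 112 = 4(x - r1)(x - r2) = 4(x - 7)(x - 4)


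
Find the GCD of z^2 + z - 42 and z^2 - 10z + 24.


Factor each:
  z^2 + z - 42 = (z - 6)(z + 7)
  z^2 - 10z + 24 = (z - 6)(z - 4)
Common monic factor: z - 6


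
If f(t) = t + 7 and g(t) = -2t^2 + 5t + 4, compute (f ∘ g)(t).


Substitute g(t) into f:
f(g(t)) = 1*(-2t^2 + 5t + 4) + 7
Expand and combine: -2t^2 + 5t + 11


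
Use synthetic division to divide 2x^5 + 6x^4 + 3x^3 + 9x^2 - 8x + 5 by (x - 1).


Synthetic division with c = 1. Coefficients: 2, 6, 3, 9, -8, 5
Bring down 2.
  2 * 1 = 2; 2 + 6 = 8
  8 * 1 = 8; 8 + 3 = 11
  11 * 1 = 11; 11 + 9 = 20
  20 * 1 = 20; 20 - 8 = 12
  12 * 1 = 12; 12 + 5 = 17
Quotient: 2x^4 + 8x^3 + 11x^2 + 20x + 12, Remainder: 17


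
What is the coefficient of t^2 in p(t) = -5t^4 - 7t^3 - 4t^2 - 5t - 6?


Read off the coefficient of t^2: -4


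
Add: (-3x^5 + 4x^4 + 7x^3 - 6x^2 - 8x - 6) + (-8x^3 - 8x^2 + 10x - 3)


Align terms by degree and add:
  -3x^5 + 4x^4 + 7x^3 - 6x^2 - 8x - 6
  -8x^3 - 8x^2 + 10x - 3
= -3x^5 + 4x^4 - x^3 - 14x^2 + 2x - 9


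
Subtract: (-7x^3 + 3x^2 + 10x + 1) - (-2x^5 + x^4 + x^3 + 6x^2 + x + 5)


Distribute the minus sign:
  (-7x^3 + 3x^2 + 10x + 1)
- (-2x^5 + x^4 + x^3 + 6x^2 + x + 5)
Negate second polynomial: 2x^5 - x^4 - x^3 - 6x^2 - x - 5
Add: 2x^5 - x^4 - 8x^3 - 3x^2 + 9x - 4


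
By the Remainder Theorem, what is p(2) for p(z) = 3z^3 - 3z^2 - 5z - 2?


By the Remainder Theorem, the remainder equals p(2):
  3*(2)^3 = 24
  -3*(2)^2 = -12
  -5*(2)^1 = -10
  constant: -2
Sum: 24 - 12 - 10 - 2 = 0


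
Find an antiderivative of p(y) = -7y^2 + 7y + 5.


Reverse power rule on each term:
  ∫ -7y^2 dy = -(7/3)y^3
  ∫ 7y dy = (7/2)y^2
  ∫ 5 dy = 5y
F(y) = -(7/3)y^3 + (7/2)y^2 + 5y + C


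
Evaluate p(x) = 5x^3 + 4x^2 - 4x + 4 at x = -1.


Using direct substitution:
  5 * (-1)^3 = -5
  4 * (-1)^2 = 4
  -4 * (-1)^1 = 4
  constant: 4
Sum = -5 + 4 + 4 + 4 = 7


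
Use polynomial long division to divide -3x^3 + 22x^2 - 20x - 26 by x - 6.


(-3x^3 + 22x^2 - 20x - 26) / (x - 6)
Step 1: -3x^2 * (x - 6) = -3x^3 + 18x^2; subtract.
Step 2: 4x * (x - 6) = 4x^2 - 24x; subtract.
Step 3: 4 * (x - 6) = 4x - 24; subtract.
Quotient: -3x^2 + 4x + 4, Remainder: -2


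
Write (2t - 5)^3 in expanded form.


Expand (2t - 5)^3 by repeated multiplication:
  (2t - 5)^2 = 4t^2 - 20t + 25
= 8t^3 - 60t^2 + 150t - 125


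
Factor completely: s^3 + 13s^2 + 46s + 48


Try integer roots (divisors of 48). s=-8: p(-8)=0.
Divide out (s + 8): quotient is s^2 + 5s + 6.
Factor the quadratic: (s + 3)(s + 2)
Result: (s + 8)(s + 3)(s + 2)


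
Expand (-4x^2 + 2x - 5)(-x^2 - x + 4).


Distribute each term of the first polynomial:
  (-4x^2)(-x^2 - x + 4) = 4x^4 + 4x^3 - 16x^2
  (2x)(-x^2 - x + 4) = -2x^3 - 2x^2 + 8x
  (-5)(-x^2 - x + 4) = 5x^2 + 5x - 20
Sum: 4x^4 + 2x^3 - 13x^2 + 13x - 20


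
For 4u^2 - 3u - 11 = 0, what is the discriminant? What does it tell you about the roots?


D = b^2 - 4ac = (-3)^2 - 4(4)(-11) = 9 + 176 = 185
Since D > 0: two distinct irrational roots


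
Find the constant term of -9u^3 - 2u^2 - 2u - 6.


Read off the constant term: -6


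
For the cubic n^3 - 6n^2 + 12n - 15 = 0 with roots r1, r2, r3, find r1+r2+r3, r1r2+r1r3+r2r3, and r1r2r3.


Monic cubic n^3+bn^2+cn+d=0: sum=-b, pairwise sum=c, product=-d.
b=-6, c=12, d=-15
r1+r2+r3 = 6
r1r2+r1r3+r2r3 = 12
r1r2r3 = 15


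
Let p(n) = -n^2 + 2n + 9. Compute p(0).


Using direct substitution:
  -1 * (0)^2 = 0
  2 * (0)^1 = 0
  constant: 9
Sum = 0 + 0 + 9 = 9


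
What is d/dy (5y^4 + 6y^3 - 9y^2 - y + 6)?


Apply the power rule term by term:
  d/dy(5y^4) = 20y^3
  d/dy(6y^3) = 18y^2
  d/dy(-9y^2) = -18y
  d/dy(-y) = -1
  d/dy(6) = 0
p'(y) = 20y^3 + 18y^2 - 18y - 1


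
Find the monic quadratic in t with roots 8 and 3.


p(t) = (t - 8)(t - 3)
Expand: t^2 - 11t + 24


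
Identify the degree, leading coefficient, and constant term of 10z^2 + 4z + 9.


Highest power of z is 2, with coefficient 10. Constant term is 9.
Degree = 2, leading coefficient = 10, constant term = 9


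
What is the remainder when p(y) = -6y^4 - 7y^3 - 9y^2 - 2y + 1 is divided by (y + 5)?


By the Remainder Theorem, the remainder equals p(-5):
  -6*(-5)^4 = -3750
  -7*(-5)^3 = 875
  -9*(-5)^2 = -225
  -2*(-5)^1 = 10
  constant: 1
Sum: -3750 + 875 - 225 + 10 + 1 = -3089


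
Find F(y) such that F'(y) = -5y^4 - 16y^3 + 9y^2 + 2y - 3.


Reverse power rule on each term:
  ∫ -5y^4 dy = -y^5
  ∫ -16y^3 dy = -4y^4
  ∫ 9y^2 dy = 3y^3
  ∫ 2y dy = y^2
  ∫ -3 dy = -3y
F(y) = -y^5 - 4y^4 + 3y^3 + y^2 - 3y + C


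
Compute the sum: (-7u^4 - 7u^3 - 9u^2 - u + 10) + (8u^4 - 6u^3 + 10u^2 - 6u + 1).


Align terms by degree and add:
  -7u^4 - 7u^3 - 9u^2 - u + 10
+ 8u^4 - 6u^3 + 10u^2 - 6u + 1
= u^4 - 13u^3 + u^2 - 7u + 11


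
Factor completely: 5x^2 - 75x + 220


Roots satisfy r1 + r2 = -b/a = 15 and r1*r2 = c/a = 44.
So r1 = 4, r2 = 11.
5x^2 - 75x + 220 = 5(x - r1)(x - r2) = 5(x - 4)(x - 11)


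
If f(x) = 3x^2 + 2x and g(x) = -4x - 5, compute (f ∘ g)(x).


Substitute g(x) into f:
f(g(x)) = 3*(-4x - 5)^2 + 2*(-4x - 5)
(-4x - 5)^2 = 16x^2 + 40x + 25
Expand and combine: 48x^2 + 112x + 65


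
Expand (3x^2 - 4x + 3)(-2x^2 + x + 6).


Distribute each term of the first polynomial:
  (3x^2)(-2x^2 + x + 6) = -6x^4 + 3x^3 + 18x^2
  (-4x)(-2x^2 + x + 6) = 8x^3 - 4x^2 - 24x
  (3)(-2x^2 + x + 6) = -6x^2 + 3x + 18
Sum: -6x^4 + 11x^3 + 8x^2 - 21x + 18


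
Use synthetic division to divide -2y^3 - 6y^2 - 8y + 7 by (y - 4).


Synthetic division with c = 4. Coefficients: -2, -6, -8, 7
Bring down -2.
  -2 * 4 = -8; -8 - 6 = -14
  -14 * 4 = -56; -56 - 8 = -64
  -64 * 4 = -256; -256 + 7 = -249
Quotient: -2y^2 - 14y - 64, Remainder: -249


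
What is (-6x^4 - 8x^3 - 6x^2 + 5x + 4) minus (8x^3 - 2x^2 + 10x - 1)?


Distribute the minus sign:
  (-6x^4 - 8x^3 - 6x^2 + 5x + 4)
- (8x^3 - 2x^2 + 10x - 1)
Negate second polynomial: -8x^3 + 2x^2 - 10x + 1
Add: -6x^4 - 16x^3 - 4x^2 - 5x + 5


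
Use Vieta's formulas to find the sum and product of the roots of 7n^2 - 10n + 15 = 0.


For an^2+bn+c=0: sum = -b/a, product = c/a.
a=7, b=-10, c=15
Sum = -(-10)/7 = 10/7
Product = (15)/7 = 15/7


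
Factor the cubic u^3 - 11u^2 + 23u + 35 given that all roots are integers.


Try integer roots (divisors of 35). u=5: p(5)=0.
Divide out (u - 5): quotient is u^2 - 6u - 7.
Factor the quadratic: (u - 7)(u + 1)
Result: (u - 5)(u - 7)(u + 1)


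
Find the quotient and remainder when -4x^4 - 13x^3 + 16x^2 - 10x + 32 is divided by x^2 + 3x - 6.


(-4x^4 - 13x^3 + 16x^2 - 10x + 32) / (x^2 + 3x - 6)
Step 1: -4x^2 * (x^2 + 3x - 6) = -4x^4 - 12x^3 + 24x^2; subtract.
Step 2: -x * (x^2 + 3x - 6) = -x^3 - 3x^2 + 6x; subtract.
Step 3: -5 * (x^2 + 3x - 6) = -5x^2 - 15x + 30; subtract.
Quotient: -4x^2 - x - 5, Remainder: -x + 2


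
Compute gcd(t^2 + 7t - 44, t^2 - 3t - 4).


Factor each:
  t^2 + 7t - 44 = (t - 4)(t + 11)
  t^2 - 3t - 4 = (t - 4)(t + 1)
Common monic factor: t - 4


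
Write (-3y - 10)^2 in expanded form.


Expand (-3y - 10)^2 by repeated multiplication:
= 9y^2 + 60y + 100


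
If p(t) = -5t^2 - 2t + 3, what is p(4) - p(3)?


p(4) = -85
p(3) = -48
p(4) - p(3) = -85 + 48 = -37


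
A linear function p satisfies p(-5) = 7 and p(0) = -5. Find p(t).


p(t) = mt + b. Using p(-5)=7, p(0)=-5:
m = (7 + 5)/(-5) = 12/-5 = -12/5
b = 7 - m*(-5) = 7 - 12 = -5
p(t) = -(12/5)t - 5


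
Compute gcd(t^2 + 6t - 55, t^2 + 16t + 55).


Factor each:
  t^2 + 6t - 55 = (t + 11)(t - 5)
  t^2 + 16t + 55 = (t + 11)(t + 5)
Common monic factor: t + 11


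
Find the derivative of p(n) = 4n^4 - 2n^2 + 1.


Apply the power rule term by term:
  d/dn(4n^4) = 16n^3
  d/dn(-2n^2) = -4n
  d/dn(1) = 0
p'(n) = 16n^3 - 4n


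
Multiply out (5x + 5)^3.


Expand (5x + 5)^3 by repeated multiplication:
  (5x + 5)^2 = 25x^2 + 50x + 25
= 125x^3 + 375x^2 + 375x + 125


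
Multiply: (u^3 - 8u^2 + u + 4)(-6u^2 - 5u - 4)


Distribute each term of the first polynomial:
  (u^3)(-6u^2 - 5u - 4) = -6u^5 - 5u^4 - 4u^3
  (-8u^2)(-6u^2 - 5u - 4) = 48u^4 + 40u^3 + 32u^2
  (u)(-6u^2 - 5u - 4) = -6u^3 - 5u^2 - 4u
  (4)(-6u^2 - 5u - 4) = -24u^2 - 20u - 16
Sum: -6u^5 + 43u^4 + 30u^3 + 3u^2 - 24u - 16


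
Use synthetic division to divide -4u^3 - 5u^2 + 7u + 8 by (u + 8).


Synthetic division with c = -8. Coefficients: -4, -5, 7, 8
Bring down -4.
  -4 * -8 = 32; 32 - 5 = 27
  27 * -8 = -216; -216 + 7 = -209
  -209 * -8 = 1672; 1672 + 8 = 1680
Quotient: -4u^2 + 27u - 209, Remainder: 1680


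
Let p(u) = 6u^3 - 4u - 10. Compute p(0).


Using direct substitution:
  6 * (0)^3 = 0
  0 * (0)^2 = 0
  -4 * (0)^1 = 0
  constant: -10
Sum = 0 + 0 + 0 - 10 = -10


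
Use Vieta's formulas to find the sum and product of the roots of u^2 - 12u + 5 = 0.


For au^2+bu+c=0: sum = -b/a, product = c/a.
a=1, b=-12, c=5
Sum = -(-12)/1 = 12
Product = (5)/1 = 5


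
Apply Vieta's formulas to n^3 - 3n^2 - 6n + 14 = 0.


Monic cubic n^3+bn^2+cn+d=0: sum=-b, pairwise sum=c, product=-d.
b=-3, c=-6, d=14
r1+r2+r3 = 3
r1r2+r1r3+r2r3 = -6
r1r2r3 = -14


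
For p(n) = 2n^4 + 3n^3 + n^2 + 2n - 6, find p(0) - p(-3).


p(0) = -6
p(-3) = 78
p(0) - p(-3) = -6 - 78 = -84


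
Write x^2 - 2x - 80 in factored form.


Roots satisfy r1 + r2 = -b/a = 2 and r1*r2 = c/a = -80.
So r1 = 10, r2 = -8.
x^2 - 2x - 80 = (x - r1)(x - r2) = (x - 10)(x + 8)


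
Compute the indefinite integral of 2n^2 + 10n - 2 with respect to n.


Reverse power rule on each term:
  ∫ 2n^2 dn = (2/3)n^3
  ∫ 10n dn = 5n^2
  ∫ -2 dn = -2n
F(n) = (2/3)n^3 + 5n^2 - 2n + C


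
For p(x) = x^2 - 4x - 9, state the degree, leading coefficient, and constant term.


Highest power of x is 2, with coefficient 1. Constant term is -9.
Degree = 2, leading coefficient = 1, constant term = -9


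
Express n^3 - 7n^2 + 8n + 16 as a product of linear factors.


Try integer roots (divisors of 16). n=4: p(4)=0.
Divide out (n - 4): quotient is n^2 - 3n - 4.
Factor the quadratic: (n + 1)(n - 4)
Result: (n - 4)(n + 1)(n - 4)


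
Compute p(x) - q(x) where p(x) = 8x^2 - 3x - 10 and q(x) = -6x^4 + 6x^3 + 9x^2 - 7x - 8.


Distribute the minus sign:
  (8x^2 - 3x - 10)
- (-6x^4 + 6x^3 + 9x^2 - 7x - 8)
Negate second polynomial: 6x^4 - 6x^3 - 9x^2 + 7x + 8
Add: 6x^4 - 6x^3 - x^2 + 4x - 2


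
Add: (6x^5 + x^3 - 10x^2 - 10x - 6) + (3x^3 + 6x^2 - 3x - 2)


Align terms by degree and add:
  6x^5 + x^3 - 10x^2 - 10x - 6
+ 3x^3 + 6x^2 - 3x - 2
= 6x^5 + 4x^3 - 4x^2 - 13x - 8


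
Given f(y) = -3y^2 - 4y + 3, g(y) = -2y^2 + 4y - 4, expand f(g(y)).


Substitute g(y) into f:
f(g(y)) = -3*(-2y^2 + 4y - 4)^2 + (-4)*(-2y^2 + 4y - 4) + 3
(-2y^2 + 4y - 4)^2 = 4y^4 - 16y^3 + 32y^2 - 32y + 16
Expand and combine: -12y^4 + 48y^3 - 88y^2 + 80y - 29


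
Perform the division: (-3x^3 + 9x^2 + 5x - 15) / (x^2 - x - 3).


(-3x^3 + 9x^2 + 5x - 15) / (x^2 - x - 3)
Step 1: -3x * (x^2 - x - 3) = -3x^3 + 3x^2 + 9x; subtract.
Step 2: 6 * (x^2 - x - 3) = 6x^2 - 6x - 18; subtract.
Quotient: -3x + 6, Remainder: 2x + 3


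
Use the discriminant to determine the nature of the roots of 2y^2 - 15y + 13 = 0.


D = b^2 - 4ac = (-15)^2 - 4(2)(13) = 225 - 104 = 121
Since D > 0: two distinct rational roots


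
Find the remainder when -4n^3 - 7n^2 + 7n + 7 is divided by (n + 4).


By the Remainder Theorem, the remainder equals p(-4):
  -4*(-4)^3 = 256
  -7*(-4)^2 = -112
  7*(-4)^1 = -28
  constant: 7
Sum: 256 - 112 - 28 + 7 = 123


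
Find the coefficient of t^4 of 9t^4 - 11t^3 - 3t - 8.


Read off the coefficient of t^4: 9


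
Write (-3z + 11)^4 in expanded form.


Expand (-3z + 11)^4 by repeated multiplication:
  (-3z + 11)^2 = 9z^2 - 66z + 121
  (-3z + 11)^3 = -27z^3 + 297z^2 - 1089z + 1331
= 81z^4 - 1188z^3 + 6534z^2 - 15972z + 14641


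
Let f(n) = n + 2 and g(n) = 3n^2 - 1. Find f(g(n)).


Substitute g(n) into f:
f(g(n)) = 1*(3n^2 - 1) + 2
Expand and combine: 3n^2 + 1


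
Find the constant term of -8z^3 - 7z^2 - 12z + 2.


Read off the constant term: 2


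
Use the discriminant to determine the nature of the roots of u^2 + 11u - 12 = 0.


D = b^2 - 4ac = (11)^2 - 4(1)(-12) = 121 + 48 = 169
Since D > 0: two distinct rational roots


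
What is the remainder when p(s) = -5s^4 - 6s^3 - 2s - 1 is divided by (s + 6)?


By the Remainder Theorem, the remainder equals p(-6):
  -5*(-6)^4 = -6480
  -6*(-6)^3 = 1296
  0*(-6)^2 = 0
  -2*(-6)^1 = 12
  constant: -1
Sum: -6480 + 1296 + 0 + 12 - 1 = -5173


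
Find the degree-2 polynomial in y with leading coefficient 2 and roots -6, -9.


p(y) = 2(y + 6)(y + 9)
Expand: 2y^2 + 30y + 108


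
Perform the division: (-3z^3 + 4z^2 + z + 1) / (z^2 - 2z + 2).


(-3z^3 + 4z^2 + z + 1) / (z^2 - 2z + 2)
Step 1: -3z * (z^2 - 2z + 2) = -3z^3 + 6z^2 - 6z; subtract.
Step 2: -2 * (z^2 - 2z + 2) = -2z^2 + 4z - 4; subtract.
Quotient: -3z - 2, Remainder: 3z + 5


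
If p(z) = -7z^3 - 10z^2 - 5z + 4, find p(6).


Using direct substitution:
  -7 * (6)^3 = -1512
  -10 * (6)^2 = -360
  -5 * (6)^1 = -30
  constant: 4
Sum = -1512 - 360 - 30 + 4 = -1898


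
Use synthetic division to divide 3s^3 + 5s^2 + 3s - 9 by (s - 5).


Synthetic division with c = 5. Coefficients: 3, 5, 3, -9
Bring down 3.
  3 * 5 = 15; 15 + 5 = 20
  20 * 5 = 100; 100 + 3 = 103
  103 * 5 = 515; 515 - 9 = 506
Quotient: 3s^2 + 20s + 103, Remainder: 506


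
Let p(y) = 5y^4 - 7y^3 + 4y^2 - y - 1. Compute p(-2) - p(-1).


p(-2) = 153
p(-1) = 16
p(-2) - p(-1) = 153 - 16 = 137


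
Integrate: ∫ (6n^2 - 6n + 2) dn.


Reverse power rule on each term:
  ∫ 6n^2 dn = 2n^3
  ∫ -6n dn = -3n^2
  ∫ 2 dn = 2n
F(n) = 2n^3 - 3n^2 + 2n + C


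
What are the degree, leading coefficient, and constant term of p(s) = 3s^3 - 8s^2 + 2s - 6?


Highest power of s is 3, with coefficient 3. Constant term is -6.
Degree = 3, leading coefficient = 3, constant term = -6


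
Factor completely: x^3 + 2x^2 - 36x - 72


Try integer roots (divisors of -72). x=6: p(6)=0.
Divide out (x - 6): quotient is x^2 + 8x + 12.
Factor the quadratic: (x + 6)(x + 2)
Result: (x - 6)(x + 6)(x + 2)


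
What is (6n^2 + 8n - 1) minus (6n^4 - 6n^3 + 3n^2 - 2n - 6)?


Distribute the minus sign:
  (6n^2 + 8n - 1)
- (6n^4 - 6n^3 + 3n^2 - 2n - 6)
Negate second polynomial: -6n^4 + 6n^3 - 3n^2 + 2n + 6
Add: -6n^4 + 6n^3 + 3n^2 + 10n + 5


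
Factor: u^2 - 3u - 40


Roots satisfy r1 + r2 = -b/a = 3 and r1*r2 = c/a = -40.
So r1 = -5, r2 = 8.
u^2 - 3u - 40 = (u - r1)(u - r2) = (u + 5)(u - 8)


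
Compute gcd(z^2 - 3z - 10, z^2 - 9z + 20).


Factor each:
  z^2 - 3z - 10 = (z - 5)(z + 2)
  z^2 - 9z + 20 = (z - 5)(z - 4)
Common monic factor: z - 5


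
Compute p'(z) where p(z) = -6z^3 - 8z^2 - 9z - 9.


Apply the power rule term by term:
  d/dz(-6z^3) = -18z^2
  d/dz(-8z^2) = -16z
  d/dz(-9z) = -9
  d/dz(-9) = 0
p'(z) = -18z^2 - 16z - 9


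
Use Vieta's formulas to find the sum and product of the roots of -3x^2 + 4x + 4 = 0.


For ax^2+bx+c=0: sum = -b/a, product = c/a.
a=-3, b=4, c=4
Sum = -(4)/-3 = 4/3
Product = (4)/-3 = -4/3


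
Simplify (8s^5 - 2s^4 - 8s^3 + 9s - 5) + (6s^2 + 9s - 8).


Align terms by degree and add:
  8s^5 - 2s^4 - 8s^3 + 9s - 5
+ 6s^2 + 9s - 8
= 8s^5 - 2s^4 - 8s^3 + 6s^2 + 18s - 13


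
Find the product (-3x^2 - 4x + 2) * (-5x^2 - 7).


Distribute each term of the first polynomial:
  (-3x^2)(-5x^2 - 7) = 15x^4 + 21x^2
  (-4x)(-5x^2 - 7) = 20x^3 + 28x
  (2)(-5x^2 - 7) = -10x^2 - 14
Sum: 15x^4 + 20x^3 + 11x^2 + 28x - 14


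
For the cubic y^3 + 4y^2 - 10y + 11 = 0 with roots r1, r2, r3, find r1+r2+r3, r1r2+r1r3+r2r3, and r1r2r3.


Monic cubic y^3+by^2+cy+d=0: sum=-b, pairwise sum=c, product=-d.
b=4, c=-10, d=11
r1+r2+r3 = -4
r1r2+r1r3+r2r3 = -10
r1r2r3 = -11


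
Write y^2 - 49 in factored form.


Roots satisfy r1 + r2 = -b/a = 0 and r1*r2 = c/a = -49.
So r1 = -7, r2 = 7.
y^2 - 49 = (y - r1)(y - r2) = (y + 7)(y - 7)


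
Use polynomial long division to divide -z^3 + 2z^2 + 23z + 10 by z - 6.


(-z^3 + 2z^2 + 23z + 10) / (z - 6)
Step 1: -z^2 * (z - 6) = -z^3 + 6z^2; subtract.
Step 2: -4z * (z - 6) = -4z^2 + 24z; subtract.
Step 3: -1 * (z - 6) = -z + 6; subtract.
Quotient: -z^2 - 4z - 1, Remainder: 4


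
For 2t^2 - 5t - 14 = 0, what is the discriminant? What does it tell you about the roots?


D = b^2 - 4ac = (-5)^2 - 4(2)(-14) = 25 + 112 = 137
Since D > 0: two distinct irrational roots


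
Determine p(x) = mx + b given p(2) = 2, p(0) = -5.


p(x) = mx + b. Using p(2)=2, p(0)=-5:
m = (2 + 5)/(2) = 7/2 = 7/2
b = 2 - m*(2) = 2 - 7 = -5
p(x) = (7/2)x - 5


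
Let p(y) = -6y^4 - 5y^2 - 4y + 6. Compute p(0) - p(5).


p(0) = 6
p(5) = -3889
p(0) - p(5) = 6 + 3889 = 3895


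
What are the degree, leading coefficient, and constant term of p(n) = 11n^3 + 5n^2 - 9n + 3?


Highest power of n is 3, with coefficient 11. Constant term is 3.
Degree = 3, leading coefficient = 11, constant term = 3


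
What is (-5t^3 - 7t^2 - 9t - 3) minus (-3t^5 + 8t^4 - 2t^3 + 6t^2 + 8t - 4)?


Distribute the minus sign:
  (-5t^3 - 7t^2 - 9t - 3)
- (-3t^5 + 8t^4 - 2t^3 + 6t^2 + 8t - 4)
Negate second polynomial: 3t^5 - 8t^4 + 2t^3 - 6t^2 - 8t + 4
Add: 3t^5 - 8t^4 - 3t^3 - 13t^2 - 17t + 1


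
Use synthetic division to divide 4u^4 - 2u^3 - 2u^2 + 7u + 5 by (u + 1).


Synthetic division with c = -1. Coefficients: 4, -2, -2, 7, 5
Bring down 4.
  4 * -1 = -4; -4 - 2 = -6
  -6 * -1 = 6; 6 - 2 = 4
  4 * -1 = -4; -4 + 7 = 3
  3 * -1 = -3; -3 + 5 = 2
Quotient: 4u^3 - 6u^2 + 4u + 3, Remainder: 2


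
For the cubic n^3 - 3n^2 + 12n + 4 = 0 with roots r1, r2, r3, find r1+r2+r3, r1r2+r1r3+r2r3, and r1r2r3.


Monic cubic n^3+bn^2+cn+d=0: sum=-b, pairwise sum=c, product=-d.
b=-3, c=12, d=4
r1+r2+r3 = 3
r1r2+r1r3+r2r3 = 12
r1r2r3 = -4


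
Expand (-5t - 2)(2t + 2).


Distribute each term of the first polynomial:
  (-5t)(2t + 2) = -10t^2 - 10t
  (-2)(2t + 2) = -4t - 4
Sum: -10t^2 - 14t - 4


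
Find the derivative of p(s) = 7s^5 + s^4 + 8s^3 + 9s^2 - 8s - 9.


Apply the power rule term by term:
  d/ds(7s^5) = 35s^4
  d/ds(s^4) = 4s^3
  d/ds(8s^3) = 24s^2
  d/ds(9s^2) = 18s
  d/ds(-8s) = -8
  d/ds(-9) = 0
p'(s) = 35s^4 + 4s^3 + 24s^2 + 18s - 8


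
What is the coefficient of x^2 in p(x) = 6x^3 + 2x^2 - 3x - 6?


Read off the coefficient of x^2: 2


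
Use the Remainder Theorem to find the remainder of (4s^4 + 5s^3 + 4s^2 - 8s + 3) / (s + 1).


By the Remainder Theorem, the remainder equals p(-1):
  4*(-1)^4 = 4
  5*(-1)^3 = -5
  4*(-1)^2 = 4
  -8*(-1)^1 = 8
  constant: 3
Sum: 4 - 5 + 4 + 8 + 3 = 14


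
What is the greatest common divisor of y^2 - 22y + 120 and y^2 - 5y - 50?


Factor each:
  y^2 - 22y + 120 = (y - 10)(y - 12)
  y^2 - 5y - 50 = (y - 10)(y + 5)
Common monic factor: y - 10


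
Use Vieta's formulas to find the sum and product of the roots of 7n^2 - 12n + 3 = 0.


For an^2+bn+c=0: sum = -b/a, product = c/a.
a=7, b=-12, c=3
Sum = -(-12)/7 = 12/7
Product = (3)/7 = 3/7


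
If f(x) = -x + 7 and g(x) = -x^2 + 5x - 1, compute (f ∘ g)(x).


Substitute g(x) into f:
f(g(x)) = -1*(-x^2 + 5x - 1) + 7
Expand and combine: x^2 - 5x + 8


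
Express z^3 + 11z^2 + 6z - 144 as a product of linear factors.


Try integer roots (divisors of -144). z=3: p(3)=0.
Divide out (z - 3): quotient is z^2 + 14z + 48.
Factor the quadratic: (z + 8)(z + 6)
Result: (z - 3)(z + 8)(z + 6)


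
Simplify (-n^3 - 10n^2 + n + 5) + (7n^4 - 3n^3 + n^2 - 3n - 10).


Align terms by degree and add:
  -n^3 - 10n^2 + n + 5
+ 7n^4 - 3n^3 + n^2 - 3n - 10
= 7n^4 - 4n^3 - 9n^2 - 2n - 5


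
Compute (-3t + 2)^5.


Expand (-3t + 2)^5 by repeated multiplication:
  (-3t + 2)^2 = 9t^2 - 12t + 4
  (-3t + 2)^3 = -27t^3 + 54t^2 - 36t + 8
  (-3t + 2)^4 = 81t^4 - 216t^3 + 216t^2 - 96t + 16
= -243t^5 + 810t^4 - 1080t^3 + 720t^2 - 240t + 32


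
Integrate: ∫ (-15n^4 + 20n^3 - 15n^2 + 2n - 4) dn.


Reverse power rule on each term:
  ∫ -15n^4 dn = -3n^5
  ∫ 20n^3 dn = 5n^4
  ∫ -15n^2 dn = -5n^3
  ∫ 2n dn = n^2
  ∫ -4 dn = -4n
F(n) = -3n^5 + 5n^4 - 5n^3 + n^2 - 4n + C


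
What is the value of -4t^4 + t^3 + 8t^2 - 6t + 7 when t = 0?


Using direct substitution:
  -4 * (0)^4 = 0
  1 * (0)^3 = 0
  8 * (0)^2 = 0
  -6 * (0)^1 = 0
  constant: 7
Sum = 0 + 0 + 0 + 0 + 7 = 7


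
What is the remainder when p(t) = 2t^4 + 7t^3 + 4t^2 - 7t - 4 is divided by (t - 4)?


By the Remainder Theorem, the remainder equals p(4):
  2*(4)^4 = 512
  7*(4)^3 = 448
  4*(4)^2 = 64
  -7*(4)^1 = -28
  constant: -4
Sum: 512 + 448 + 64 - 28 - 4 = 992


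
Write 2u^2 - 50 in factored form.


Roots satisfy r1 + r2 = -b/a = 0 and r1*r2 = c/a = -25.
So r1 = -5, r2 = 5.
2u^2 - 50 = 2(u - r1)(u - r2) = 2(u + 5)(u - 5)


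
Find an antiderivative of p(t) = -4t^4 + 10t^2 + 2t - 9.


Reverse power rule on each term:
  ∫ -4t^4 dt = -(4/5)t^5
  ∫ 10t^2 dt = (10/3)t^3
  ∫ 2t dt = t^2
  ∫ -9 dt = -9t
F(t) = -(4/5)t^5 + (10/3)t^3 + t^2 - 9t + C


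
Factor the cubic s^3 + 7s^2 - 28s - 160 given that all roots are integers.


Try integer roots (divisors of -160). s=5: p(5)=0.
Divide out (s - 5): quotient is s^2 + 12s + 32.
Factor the quadratic: (s + 8)(s + 4)
Result: (s - 5)(s + 8)(s + 4)


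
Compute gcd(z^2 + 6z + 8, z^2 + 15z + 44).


Factor each:
  z^2 + 6z + 8 = (z + 4)(z + 2)
  z^2 + 15z + 44 = (z + 4)(z + 11)
Common monic factor: z + 4


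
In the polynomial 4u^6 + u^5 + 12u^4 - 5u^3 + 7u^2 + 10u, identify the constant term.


Read off the constant term: 0


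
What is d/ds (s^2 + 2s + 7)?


Apply the power rule term by term:
  d/ds(s^2) = 2s
  d/ds(2s) = 2
  d/ds(7) = 0
p'(s) = 2s + 2


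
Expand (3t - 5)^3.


Expand (3t - 5)^3 by repeated multiplication:
  (3t - 5)^2 = 9t^2 - 30t + 25
= 27t^3 - 135t^2 + 225t - 125


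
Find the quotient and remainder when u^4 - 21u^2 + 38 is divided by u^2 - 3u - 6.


(u^4 - 21u^2 + 38) / (u^2 - 3u - 6)
Step 1: u^2 * (u^2 - 3u - 6) = u^4 - 3u^3 - 6u^2; subtract.
Step 2: 3u * (u^2 - 3u - 6) = 3u^3 - 9u^2 - 18u; subtract.
Step 3: -6 * (u^2 - 3u - 6) = -6u^2 + 18u + 36; subtract.
Quotient: u^2 + 3u - 6, Remainder: 2


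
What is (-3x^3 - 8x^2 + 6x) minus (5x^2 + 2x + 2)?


Distribute the minus sign:
  (-3x^3 - 8x^2 + 6x)
- (5x^2 + 2x + 2)
Negate second polynomial: -5x^2 - 2x - 2
Add: -3x^3 - 13x^2 + 4x - 2


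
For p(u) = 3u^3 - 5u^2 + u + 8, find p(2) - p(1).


p(2) = 14
p(1) = 7
p(2) - p(1) = 14 - 7 = 7


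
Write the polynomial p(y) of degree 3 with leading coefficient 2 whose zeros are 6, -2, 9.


p(y) = 2(y - 6)(y + 2)(y - 9)
Expand: 2y^3 - 26y^2 + 48y + 216


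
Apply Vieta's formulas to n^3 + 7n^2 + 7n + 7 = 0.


Monic cubic n^3+bn^2+cn+d=0: sum=-b, pairwise sum=c, product=-d.
b=7, c=7, d=7
r1+r2+r3 = -7
r1r2+r1r3+r2r3 = 7
r1r2r3 = -7


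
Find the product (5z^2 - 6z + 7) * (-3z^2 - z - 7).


Distribute each term of the first polynomial:
  (5z^2)(-3z^2 - z - 7) = -15z^4 - 5z^3 - 35z^2
  (-6z)(-3z^2 - z - 7) = 18z^3 + 6z^2 + 42z
  (7)(-3z^2 - z - 7) = -21z^2 - 7z - 49
Sum: -15z^4 + 13z^3 - 50z^2 + 35z - 49


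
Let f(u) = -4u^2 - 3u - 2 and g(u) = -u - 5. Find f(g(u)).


Substitute g(u) into f:
f(g(u)) = -4*(-u - 5)^2 + (-3)*(-u - 5) + (-2)
(-u - 5)^2 = u^2 + 10u + 25
Expand and combine: -4u^2 - 37u - 87


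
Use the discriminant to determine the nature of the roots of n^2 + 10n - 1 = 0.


D = b^2 - 4ac = (10)^2 - 4(1)(-1) = 100 + 4 = 104
Since D > 0: two distinct irrational roots


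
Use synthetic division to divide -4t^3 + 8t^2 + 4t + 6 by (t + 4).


Synthetic division with c = -4. Coefficients: -4, 8, 4, 6
Bring down -4.
  -4 * -4 = 16; 16 + 8 = 24
  24 * -4 = -96; -96 + 4 = -92
  -92 * -4 = 368; 368 + 6 = 374
Quotient: -4t^2 + 24t - 92, Remainder: 374


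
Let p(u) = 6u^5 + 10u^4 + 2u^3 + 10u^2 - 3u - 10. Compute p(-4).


Using direct substitution:
  6 * (-4)^5 = -6144
  10 * (-4)^4 = 2560
  2 * (-4)^3 = -128
  10 * (-4)^2 = 160
  -3 * (-4)^1 = 12
  constant: -10
Sum = -6144 + 2560 - 128 + 160 + 12 - 10 = -3550


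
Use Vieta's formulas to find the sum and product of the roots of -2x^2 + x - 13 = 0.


For ax^2+bx+c=0: sum = -b/a, product = c/a.
a=-2, b=1, c=-13
Sum = -(1)/-2 = 1/2
Product = (-13)/-2 = 13/2


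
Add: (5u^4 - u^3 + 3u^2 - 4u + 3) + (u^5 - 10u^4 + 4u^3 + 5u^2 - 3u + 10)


Align terms by degree and add:
  5u^4 - u^3 + 3u^2 - 4u + 3
+ u^5 - 10u^4 + 4u^3 + 5u^2 - 3u + 10
= u^5 - 5u^4 + 3u^3 + 8u^2 - 7u + 13


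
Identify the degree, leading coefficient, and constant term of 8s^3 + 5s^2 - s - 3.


Highest power of s is 3, with coefficient 8. Constant term is -3.
Degree = 3, leading coefficient = 8, constant term = -3


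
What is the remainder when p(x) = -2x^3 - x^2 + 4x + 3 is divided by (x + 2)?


By the Remainder Theorem, the remainder equals p(-2):
  -2*(-2)^3 = 16
  -1*(-2)^2 = -4
  4*(-2)^1 = -8
  constant: 3
Sum: 16 - 4 - 8 + 3 = 7


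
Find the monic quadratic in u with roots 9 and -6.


p(u) = (u - 9)(u + 6)
Expand: u^2 - 3u - 54


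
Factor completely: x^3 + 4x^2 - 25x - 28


Try integer roots (divisors of -28). x=4: p(4)=0.
Divide out (x - 4): quotient is x^2 + 8x + 7.
Factor the quadratic: (x + 7)(x + 1)
Result: (x - 4)(x + 7)(x + 1)


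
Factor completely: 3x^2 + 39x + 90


Roots satisfy r1 + r2 = -b/a = -13 and r1*r2 = c/a = 30.
So r1 = -10, r2 = -3.
3x^2 + 39x + 90 = 3(x - r1)(x - r2) = 3(x + 10)(x + 3)


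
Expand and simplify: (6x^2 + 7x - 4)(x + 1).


Distribute each term of the first polynomial:
  (6x^2)(x + 1) = 6x^3 + 6x^2
  (7x)(x + 1) = 7x^2 + 7x
  (-4)(x + 1) = -4x - 4
Sum: 6x^3 + 13x^2 + 3x - 4


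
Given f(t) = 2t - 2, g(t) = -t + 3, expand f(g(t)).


Substitute g(t) into f:
f(g(t)) = 2*(-t + 3) + (-2)
Expand and combine: -2t + 4


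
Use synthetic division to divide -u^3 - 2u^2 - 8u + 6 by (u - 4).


Synthetic division with c = 4. Coefficients: -1, -2, -8, 6
Bring down -1.
  -1 * 4 = -4; -4 - 2 = -6
  -6 * 4 = -24; -24 - 8 = -32
  -32 * 4 = -128; -128 + 6 = -122
Quotient: -u^2 - 6u - 32, Remainder: -122


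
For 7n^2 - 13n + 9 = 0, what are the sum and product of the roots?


For an^2+bn+c=0: sum = -b/a, product = c/a.
a=7, b=-13, c=9
Sum = -(-13)/7 = 13/7
Product = (9)/7 = 9/7


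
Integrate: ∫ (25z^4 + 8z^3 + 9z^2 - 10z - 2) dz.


Reverse power rule on each term:
  ∫ 25z^4 dz = 5z^5
  ∫ 8z^3 dz = 2z^4
  ∫ 9z^2 dz = 3z^3
  ∫ -10z dz = -5z^2
  ∫ -2 dz = -2z
F(z) = 5z^5 + 2z^4 + 3z^3 - 5z^2 - 2z + C


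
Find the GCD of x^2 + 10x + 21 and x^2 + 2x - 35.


Factor each:
  x^2 + 10x + 21 = (x + 7)(x + 3)
  x^2 + 2x - 35 = (x + 7)(x - 5)
Common monic factor: x + 7


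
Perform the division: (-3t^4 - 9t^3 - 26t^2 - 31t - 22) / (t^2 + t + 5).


(-3t^4 - 9t^3 - 26t^2 - 31t - 22) / (t^2 + t + 5)
Step 1: -3t^2 * (t^2 + t + 5) = -3t^4 - 3t^3 - 15t^2; subtract.
Step 2: -6t * (t^2 + t + 5) = -6t^3 - 6t^2 - 30t; subtract.
Step 3: -5 * (t^2 + t + 5) = -5t^2 - 5t - 25; subtract.
Quotient: -3t^2 - 6t - 5, Remainder: 4t + 3


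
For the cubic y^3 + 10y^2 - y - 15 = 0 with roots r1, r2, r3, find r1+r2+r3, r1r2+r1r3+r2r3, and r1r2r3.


Monic cubic y^3+by^2+cy+d=0: sum=-b, pairwise sum=c, product=-d.
b=10, c=-1, d=-15
r1+r2+r3 = -10
r1r2+r1r3+r2r3 = -1
r1r2r3 = 15


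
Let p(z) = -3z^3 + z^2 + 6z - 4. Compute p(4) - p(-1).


p(4) = -156
p(-1) = -6
p(4) - p(-1) = -156 + 6 = -150


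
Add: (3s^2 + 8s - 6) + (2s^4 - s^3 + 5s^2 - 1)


Align terms by degree and add:
  3s^2 + 8s - 6
+ 2s^4 - s^3 + 5s^2 - 1
= 2s^4 - s^3 + 8s^2 + 8s - 7


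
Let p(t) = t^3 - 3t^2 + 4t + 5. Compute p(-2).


Using direct substitution:
  1 * (-2)^3 = -8
  -3 * (-2)^2 = -12
  4 * (-2)^1 = -8
  constant: 5
Sum = -8 - 12 - 8 + 5 = -23


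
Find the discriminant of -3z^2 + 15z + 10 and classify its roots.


D = b^2 - 4ac = (15)^2 - 4(-3)(10) = 225 + 120 = 345
Since D > 0: two distinct irrational roots


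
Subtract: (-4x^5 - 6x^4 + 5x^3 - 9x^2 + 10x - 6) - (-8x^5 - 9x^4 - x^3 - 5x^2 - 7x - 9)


Distribute the minus sign:
  (-4x^5 - 6x^4 + 5x^3 - 9x^2 + 10x - 6)
- (-8x^5 - 9x^4 - x^3 - 5x^2 - 7x - 9)
Negate second polynomial: 8x^5 + 9x^4 + x^3 + 5x^2 + 7x + 9
Add: 4x^5 + 3x^4 + 6x^3 - 4x^2 + 17x + 3


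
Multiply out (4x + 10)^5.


Expand (4x + 10)^5 by repeated multiplication:
  (4x + 10)^2 = 16x^2 + 80x + 100
  (4x + 10)^3 = 64x^3 + 480x^2 + 1200x + 1000
  (4x + 10)^4 = 256x^4 + 2560x^3 + 9600x^2 + 16000x + 10000
= 1024x^5 + 12800x^4 + 64000x^3 + 160000x^2 + 200000x + 100000
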